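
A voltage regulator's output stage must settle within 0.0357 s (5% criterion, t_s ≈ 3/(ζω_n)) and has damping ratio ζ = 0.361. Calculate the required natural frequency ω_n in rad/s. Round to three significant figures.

Rearranging t_s ≈ 3/(ζω_n) gives ω_n = 3/(ζ·t_s) = 3/(0.361 × 0.0357) = 233 rad/s.

ω_n ≈ 233 rad/s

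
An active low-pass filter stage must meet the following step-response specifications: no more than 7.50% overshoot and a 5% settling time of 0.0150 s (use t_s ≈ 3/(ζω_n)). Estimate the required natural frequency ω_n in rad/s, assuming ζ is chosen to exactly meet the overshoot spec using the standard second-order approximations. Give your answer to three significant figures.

ζ = −ln(OS)/√(π² + (ln OS)²). With OS = 0.0750, ln OS = −2.590 and ζ = 2.590/4.072 = 0.636.
From t_s ≈ 3/(ζω_n): ω_n = 3/(ζ·t_s) = 3/(0.636·0.0150) = 314 rad/s.

ω_n ≈ 314 rad/s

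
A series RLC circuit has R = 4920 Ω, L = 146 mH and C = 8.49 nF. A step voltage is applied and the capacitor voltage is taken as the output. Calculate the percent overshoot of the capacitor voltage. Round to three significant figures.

For a series RLC circuit (capacitor voltage as output), ω_n = 1/√(LC) = 1/√(146 mH · 8.49 nF) = 28400 rad/s.
ζ = (R/2)·√(C/L) = (4920/2)·√(8.49 nF/146 mH) = 0.593.
Overshoot: exp(−π·0.593/√(1−0.593²)) = 0.0988, i.e. 9.88%.

%OS ≈ 9.88%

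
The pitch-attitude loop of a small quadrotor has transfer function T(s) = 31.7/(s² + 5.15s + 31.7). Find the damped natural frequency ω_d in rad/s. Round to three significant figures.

ω_n = √31.7 = 5.63 rad/s; ζ = 5.15/(2·5.63) = 0.457.
ω_d = ω_n√(1−ζ²) = 5.01 rad/s.

ω_d ≈ 5.01 rad/s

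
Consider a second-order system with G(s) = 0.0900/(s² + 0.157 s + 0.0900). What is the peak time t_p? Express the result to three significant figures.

t_p ≈ 10.9 s

Comparing the denominator to s² + 2ζω_n s + ω_n²: ω_n = √0.0900 = 0.300 rad/s, and 2ζω_n = 0.157 so ζ = 0.157/(2·0.300) = 0.262.
ω_d = 0.300·√(1 − 0.262²) = 0.290 rad/s. Then t_p = π/ω_d = 10.9 s.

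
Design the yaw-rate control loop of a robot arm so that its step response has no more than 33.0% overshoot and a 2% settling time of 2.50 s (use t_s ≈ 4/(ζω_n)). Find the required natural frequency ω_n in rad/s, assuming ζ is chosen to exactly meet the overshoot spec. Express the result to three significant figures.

ω_n ≈ 4.81 rad/s

From %OS = 100·exp(−πζ/√(1−ζ²)), invert to get ζ = −ln(OS)/√(π² + ln²(OS)) with OS = 0.330.
−ln 0.330 = 1.109, so ζ = 1.109/√(π² + 1.229) = 0.333.
From t_s ≈ 4/(ζω_n): ω_n = 4/(ζ·t_s) = 4/(0.333·2.50) = 4.81 rad/s.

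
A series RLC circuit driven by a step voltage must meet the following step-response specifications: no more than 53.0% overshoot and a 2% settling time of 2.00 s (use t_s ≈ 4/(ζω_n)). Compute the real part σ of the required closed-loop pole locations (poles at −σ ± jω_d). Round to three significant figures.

The settling-time spec alone fixes σ = ζω_n = 4/t_s = 4/2.00 = 2.00.
(Overshoot then fixes ζ = 0.198 and hence ω_d = σ·√(1−ζ²)/ζ = 9.90 rad/s.)

σ ≈ 2.00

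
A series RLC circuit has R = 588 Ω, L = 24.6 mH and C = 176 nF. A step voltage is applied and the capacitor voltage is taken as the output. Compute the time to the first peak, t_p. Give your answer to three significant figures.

t_p ≈ 0.000335 s

For a series RLC circuit (capacitor voltage as output), ω_n = 1/√(LC) = 1/√(24.6 mH · 176 nF) = 15200 rad/s.
ζ = (R/2)·√(C/L) = (588/2)·√(176 nF/24.6 mH) = 0.786.
The damped frequency ω_d = ω_n√(1−ζ²) = 9390 rad/s. t_p = π/ω_d = 0.000335 s.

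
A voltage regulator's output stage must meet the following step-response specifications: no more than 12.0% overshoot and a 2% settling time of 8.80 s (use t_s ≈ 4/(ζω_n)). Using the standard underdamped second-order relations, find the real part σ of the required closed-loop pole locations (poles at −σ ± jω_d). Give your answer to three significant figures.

The settling-time spec alone fixes σ = ζω_n = 4/t_s = 4/8.80 = 0.455.
(Overshoot then fixes ζ = 0.559 and hence ω_d = σ·√(1−ζ²)/ζ = 0.673 rad/s.)

σ ≈ 0.455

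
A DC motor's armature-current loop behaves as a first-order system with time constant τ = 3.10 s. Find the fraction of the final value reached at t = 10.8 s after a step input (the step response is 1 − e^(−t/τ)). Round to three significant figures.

y(t)/y_∞ = 1 − e^(−t/τ) = 1 − e^(−10.8/3.10) = 1 − e^(−3.48) = 0.969.

y/y_∞ ≈ 0.969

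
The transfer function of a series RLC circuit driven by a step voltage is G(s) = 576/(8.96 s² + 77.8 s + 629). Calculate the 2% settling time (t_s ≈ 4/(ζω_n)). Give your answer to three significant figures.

t_s ≈ 0.921 s

Dividing through by 8.96: denominator becomes s² + 8.683 s + 70.20.
So ω_n = √70.20 = 8.38 rad/s and ζ = 8.683/(2·8.38) = 0.518.
t_s ≈ 4/(ζω_n) = 0.921 s.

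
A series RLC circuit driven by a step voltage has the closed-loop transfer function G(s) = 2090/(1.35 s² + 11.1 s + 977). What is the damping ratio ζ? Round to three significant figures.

Dividing through by 1.35: denominator becomes s² + 8.222 s + 723.7.
So ω_n = √723.7 = 26.9 rad/s and ζ = 8.222/(2·26.9) = 0.153.

ζ ≈ 0.153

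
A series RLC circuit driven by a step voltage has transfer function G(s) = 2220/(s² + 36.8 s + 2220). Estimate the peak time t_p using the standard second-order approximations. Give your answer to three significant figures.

Matching coefficients with s² + 2ζω_n s + ω_n² gives ω_n² = 2220 ⇒ ω_n = 47.1 rad/s, and ζ = 36.8/(2ω_n) = 0.391.
The damped frequency ω_d = ω_n√(1−ζ²) = 43.4 rad/s. Then t_p = π/ω_d = 0.0724 s.

t_p ≈ 0.0724 s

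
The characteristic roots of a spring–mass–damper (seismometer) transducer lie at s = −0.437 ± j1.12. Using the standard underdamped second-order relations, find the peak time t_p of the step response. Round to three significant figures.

t_p = π/ω_d with ω_d = 1.12 (the imaginary part), so t_p = 2.80 s.

t_p ≈ 2.80 s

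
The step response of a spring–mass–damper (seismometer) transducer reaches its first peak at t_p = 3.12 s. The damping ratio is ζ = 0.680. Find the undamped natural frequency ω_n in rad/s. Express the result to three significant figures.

Peak time t_p = π/ω_d, so ω_d = π/t_p = π/3.12 = 1.01 rad/s.
ω_n = ω_d/√(1−ζ²) = 1.01/√0.538 = 1.37 rad/s.

ω_n ≈ 1.37 rad/s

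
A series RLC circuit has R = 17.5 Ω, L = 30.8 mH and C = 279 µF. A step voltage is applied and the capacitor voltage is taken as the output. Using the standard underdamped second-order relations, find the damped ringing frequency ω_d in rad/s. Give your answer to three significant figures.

ω_d ≈ 189 rad/s

For a series RLC circuit (capacitor voltage as output), ω_n = 1/√(LC) = 1/√(30.8 mH · 279 µF) = 341 rad/s.
ζ = (R/2)·√(C/L) = (17.5/2)·√(279 µF/30.8 mH) = 0.833.
ω_d = ω_n√(1−ζ²) = 189 rad/s.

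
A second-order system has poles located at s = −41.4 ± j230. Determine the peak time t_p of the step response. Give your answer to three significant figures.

t_p = π/ω_d with ω_d = 230 (the imaginary part), so t_p = 0.0137 s.

t_p ≈ 0.0137 s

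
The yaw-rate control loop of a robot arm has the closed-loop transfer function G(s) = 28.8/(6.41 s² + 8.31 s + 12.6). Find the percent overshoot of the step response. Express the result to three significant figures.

%OS ≈ 19.4%

Dividing through by 6.41: denominator becomes s² + 1.296 s + 1.966.
So ω_n = √1.966 = 1.40 rad/s and ζ = 1.296/(2·1.40) = 0.462.
Overshoot: exp(−π·0.462/√(1−0.462²)) = 0.194, i.e. 19.4%.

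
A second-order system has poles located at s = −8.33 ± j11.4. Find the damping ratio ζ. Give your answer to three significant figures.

ζ ≈ 0.590

The poles are at −σ ± jω_d with σ = 8.33 and ω_d = 11.4, so ω_n = √(σ²+ω_d²) = 14.1 rad/s and ζ = σ/ω_n = 0.590.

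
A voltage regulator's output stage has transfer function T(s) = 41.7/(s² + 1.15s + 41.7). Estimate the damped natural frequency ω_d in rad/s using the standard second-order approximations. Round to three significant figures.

Comparing the denominator to s² + 2ζω_n s + ω_n²: ω_n = √41.7 = 6.46 rad/s, and 2ζω_n = 1.15 so ζ = 1.15/(2·6.46) = 0.0890.
The damped frequency ω_d = ω_n√(1−ζ²) = 6.43 rad/s.

ω_d ≈ 6.43 rad/s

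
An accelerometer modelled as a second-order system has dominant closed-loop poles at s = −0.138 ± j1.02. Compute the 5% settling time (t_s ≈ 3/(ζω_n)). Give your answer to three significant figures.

For poles at −σ ± jω_d, ζω_n = σ = 0.138, so t_s ≈ 3/σ = 21.7 s.

t_s ≈ 21.7 s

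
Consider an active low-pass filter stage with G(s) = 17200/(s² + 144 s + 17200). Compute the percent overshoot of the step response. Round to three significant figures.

Comparing the denominator to s² + 2ζω_n s + ω_n²: ω_n = √17200 = 131 rad/s, and 2ζω_n = 144 so ζ = 144/(2·131) = 0.549.
Overshoot: exp(−π·0.549/√(1−0.549²)) = 0.127, i.e. 12.7%.

%OS ≈ 12.7%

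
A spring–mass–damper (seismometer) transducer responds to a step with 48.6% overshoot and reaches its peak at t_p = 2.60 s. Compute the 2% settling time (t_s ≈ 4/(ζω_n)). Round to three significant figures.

t_s ≈ 14.4 s

From the overshoot, ζ = −ln(OS)/√(π²+ln²(OS)) = 0.224.
t_p = π/ω_d ⇒ ω_d = 1.21 rad/s; then ω_n = ω_d/√(1−ζ²) = 1.24 rad/s.
t_s ≈ 4/(ζω_n) = 4/(0.224·1.24) = 14.4 s.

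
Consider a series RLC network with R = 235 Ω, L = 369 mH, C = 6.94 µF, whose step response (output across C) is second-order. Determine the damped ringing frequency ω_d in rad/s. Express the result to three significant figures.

ω_d ≈ 538 rad/s

For a series RLC circuit (capacitor voltage as output), ω_n = 1/√(LC) = 1/√(369 mH · 6.94 µF) = 625 rad/s.
ζ = (R/2)·√(C/L) = (235/2)·√(6.94 µF/369 mH) = 0.510.
ω_d = ω_n√(1−ζ²) = 538 rad/s.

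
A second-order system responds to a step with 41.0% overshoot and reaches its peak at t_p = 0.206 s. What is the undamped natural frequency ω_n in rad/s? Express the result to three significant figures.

ω_n ≈ 15.9 rad/s

The overshoot fixes ζ = −ln(OS)/√(π²+ln²(OS)) = 0.273.
t_p = π/ω_d ⇒ ω_d = 15.3 rad/s; then ω_n = ω_d/√(1−ζ²) = 15.9 rad/s.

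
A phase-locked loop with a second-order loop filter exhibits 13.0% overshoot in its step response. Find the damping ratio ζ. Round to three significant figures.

ζ ≈ 0.545

ζ = −ln(OS)/√(π² + (ln OS)²). With OS = 0.130, ln OS = −2.040 and ζ = 2.040/3.746 = 0.545.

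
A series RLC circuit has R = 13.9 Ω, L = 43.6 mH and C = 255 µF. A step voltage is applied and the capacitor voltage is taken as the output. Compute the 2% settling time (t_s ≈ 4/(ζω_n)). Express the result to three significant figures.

t_s ≈ 0.0251 s

For a series RLC circuit (capacitor voltage as output), ω_n = 1/√(LC) = 1/√(43.6 mH · 255 µF) = 300 rad/s.
ζ = (R/2)·√(C/L) = (13.9/2)·√(255 µF/43.6 mH) = 0.532.
t_s ≈ 4/(ζω_n) = 0.0251 s.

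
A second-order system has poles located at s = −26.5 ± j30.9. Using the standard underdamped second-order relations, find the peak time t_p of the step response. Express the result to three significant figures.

t_p = π/ω_d with ω_d = 30.9 (the imaginary part), so t_p = 0.102 s.

t_p ≈ 0.102 s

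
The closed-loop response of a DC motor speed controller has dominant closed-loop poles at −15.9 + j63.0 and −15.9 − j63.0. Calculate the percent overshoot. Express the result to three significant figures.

%OS ≈ 45.3%

The poles are at −σ ± jω_d with σ = 15.9 and ω_d = 63.0, so ω_n = √(σ²+ω_d²) = 65.0 rad/s and ζ = σ/ω_n = 0.245.
Overshoot: exp(−π·0.245/√(1−0.245²)) = 0.453, i.e. 45.3%.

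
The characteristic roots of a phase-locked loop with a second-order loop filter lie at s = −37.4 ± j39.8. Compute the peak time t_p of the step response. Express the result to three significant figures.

t_p = π/ω_d with ω_d = 39.8 (the imaginary part), so t_p = 0.0789 s.

t_p ≈ 0.0789 s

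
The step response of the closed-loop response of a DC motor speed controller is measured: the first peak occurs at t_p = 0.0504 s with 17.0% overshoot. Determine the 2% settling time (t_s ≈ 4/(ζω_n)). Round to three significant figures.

ζ from %OS: ζ = |ln 0.170|/√(π²+ln²0.170) = 0.491.
t_p = π/ω_d ⇒ ω_d = 62.3 rad/s; then ω_n = ω_d/√(1−ζ²) = 71.6 rad/s.
t_s ≈ 4/(ζω_n) = 4/(0.491·71.6) = 0.114 s.

t_s ≈ 0.114 s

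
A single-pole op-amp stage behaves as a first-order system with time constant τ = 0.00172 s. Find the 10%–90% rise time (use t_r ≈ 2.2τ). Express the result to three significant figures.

t_r ≈ 0.00378 s

t_r ≈ 2.2τ = 0.00378 s.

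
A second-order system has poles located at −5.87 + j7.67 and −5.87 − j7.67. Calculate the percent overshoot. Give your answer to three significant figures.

The poles are at −σ ± jω_d with σ = 5.87 and ω_d = 7.67, so ω_n = √(σ²+ω_d²) = 9.66 rad/s and ζ = σ/ω_n = 0.608.
%OS = 100 e^{−πζ/√(1−ζ²)} with ζ = 0.608 gives 9.03%.

%OS ≈ 9.03%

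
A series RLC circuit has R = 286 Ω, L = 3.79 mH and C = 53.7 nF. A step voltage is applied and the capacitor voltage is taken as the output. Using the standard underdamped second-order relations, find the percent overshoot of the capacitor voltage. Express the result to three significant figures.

%OS ≈ 13.4%

For a series RLC circuit (capacitor voltage as output), ω_n = 1/√(LC) = 1/√(3.79 mH · 53.7 nF) = 70100 rad/s.
ζ = (R/2)·√(C/L) = (286/2)·√(53.7 nF/3.79 mH) = 0.538.
%OS = 100·exp(−πζ/√(1−ζ²)) = 13.4%.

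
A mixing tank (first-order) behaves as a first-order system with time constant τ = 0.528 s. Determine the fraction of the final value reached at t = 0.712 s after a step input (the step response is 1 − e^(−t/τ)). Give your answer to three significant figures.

y/y_∞ ≈ 0.740

y(t)/y_∞ = 1 − e^(−t/τ) = 1 − e^(−0.712/0.528) = 1 − e^(−1.35) = 0.740.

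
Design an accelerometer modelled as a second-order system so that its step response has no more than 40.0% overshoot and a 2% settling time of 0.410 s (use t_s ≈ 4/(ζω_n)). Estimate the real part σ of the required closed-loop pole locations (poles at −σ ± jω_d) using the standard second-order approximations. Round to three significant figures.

The settling-time spec alone fixes σ = ζω_n = 4/t_s = 4/0.410 = 9.76.
(Overshoot then fixes ζ = 0.280 and hence ω_d = σ·√(1−ζ²)/ζ = 33.4 rad/s.)

σ ≈ 9.76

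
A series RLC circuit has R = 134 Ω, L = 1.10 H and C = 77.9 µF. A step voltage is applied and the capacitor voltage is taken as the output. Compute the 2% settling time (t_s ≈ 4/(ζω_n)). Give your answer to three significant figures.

For a series RLC circuit (capacitor voltage as output), ω_n = 1/√(LC) = 1/√(1.10 H · 77.9 µF) = 108 rad/s.
ζ = (R/2)·√(C/L) = (134/2)·√(77.9 µF/1.10 H) = 0.564.
t_s ≈ 4/(ζω_n) = 0.0657 s.

t_s ≈ 0.0657 s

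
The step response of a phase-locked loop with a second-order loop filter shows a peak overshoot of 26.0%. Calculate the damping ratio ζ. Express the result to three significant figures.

ζ ≈ 0.394

Inverting the overshoot relation: ζ = |ln 0.260|/√(π² + ln²0.260) = 0.394.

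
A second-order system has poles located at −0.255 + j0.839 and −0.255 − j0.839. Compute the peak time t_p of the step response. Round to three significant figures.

t_p ≈ 3.74 s

t_p = π/ω_d with ω_d = 0.839 (the imaginary part), so t_p = 3.74 s.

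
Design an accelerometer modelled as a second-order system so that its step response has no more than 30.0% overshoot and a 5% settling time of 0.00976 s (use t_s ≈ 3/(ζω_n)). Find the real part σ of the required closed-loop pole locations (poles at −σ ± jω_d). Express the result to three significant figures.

σ ≈ 307

The settling-time spec alone fixes σ = ζω_n = 3/t_s = 3/0.00976 = 307.
(Overshoot then fixes ζ = 0.358 and hence ω_d = σ·√(1−ζ²)/ζ = 802 rad/s.)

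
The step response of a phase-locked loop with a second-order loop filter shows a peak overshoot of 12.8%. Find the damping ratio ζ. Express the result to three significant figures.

Inverting the overshoot relation: ζ = |ln 0.128|/√(π² + ln²0.128) = 0.548.

ζ ≈ 0.548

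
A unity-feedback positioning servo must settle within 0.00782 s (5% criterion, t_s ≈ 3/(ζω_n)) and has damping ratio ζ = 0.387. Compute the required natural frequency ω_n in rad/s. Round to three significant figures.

Rearranging t_s ≈ 3/(ζω_n) gives ω_n = 3/(ζ·t_s) = 3/(0.387 × 0.00782) = 991 rad/s.

ω_n ≈ 991 rad/s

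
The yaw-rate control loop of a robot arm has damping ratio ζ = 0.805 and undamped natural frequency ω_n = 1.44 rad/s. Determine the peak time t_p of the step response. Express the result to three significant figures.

The damped frequency is ω_d = ω_n√(1−ζ²) = 1.44·√(1−0.648) = 0.854 rad/s.
Peak time t_p = π/ω_d = π/0.854 = 3.68 s.

t_p ≈ 3.68 s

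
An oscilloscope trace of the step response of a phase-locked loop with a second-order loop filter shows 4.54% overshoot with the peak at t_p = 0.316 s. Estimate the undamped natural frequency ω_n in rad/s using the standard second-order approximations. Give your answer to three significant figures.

The overshoot fixes ζ = −ln(OS)/√(π²+ln²(OS)) = 0.701.
t_p = π/ω_d ⇒ ω_d = 9.94 rad/s; then ω_n = ω_d/√(1−ζ²) = 13.9 rad/s.

ω_n ≈ 13.9 rad/s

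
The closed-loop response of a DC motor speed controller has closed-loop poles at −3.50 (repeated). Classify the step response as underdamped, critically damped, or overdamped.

Since there is a repeated negative-real pole, the response is critically damped.

critically damped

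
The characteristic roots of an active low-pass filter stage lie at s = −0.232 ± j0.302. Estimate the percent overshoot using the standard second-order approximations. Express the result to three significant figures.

%OS ≈ 8.95%

|pole| = ω_n = √(0.232² + 0.302²) = 0.381 rad/s; ζ = cos θ = σ/ω_n = 0.609.
Overshoot: exp(−π·0.609/√(1−0.609²)) = 0.0895, i.e. 8.95%.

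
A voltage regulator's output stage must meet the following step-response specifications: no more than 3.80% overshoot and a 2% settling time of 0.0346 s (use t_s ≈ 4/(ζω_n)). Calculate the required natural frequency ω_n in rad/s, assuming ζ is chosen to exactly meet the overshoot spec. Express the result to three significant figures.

ω_n ≈ 160 rad/s

ζ = −ln(OS)/√(π² + (ln OS)²). With OS = 0.0380, ln OS = −3.270 and ζ = 3.270/4.535 = 0.721.
From t_s ≈ 4/(ζω_n): ω_n = 4/(ζ·t_s) = 4/(0.721·0.0346) = 160 rad/s.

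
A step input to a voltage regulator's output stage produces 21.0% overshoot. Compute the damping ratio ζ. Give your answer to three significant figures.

ζ ≈ 0.445

From %OS = 100·exp(−πζ/√(1−ζ²)), invert to get ζ = −ln(OS)/√(π² + ln²(OS)) with OS = 0.210.
−ln 0.210 = 1.561, so ζ = 1.561/√(π² + 2.436) = 0.445.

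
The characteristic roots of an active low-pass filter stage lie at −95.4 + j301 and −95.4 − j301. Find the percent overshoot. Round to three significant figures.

%OS ≈ 36.9%

The poles are at −σ ± jω_d with σ = 95.4 and ω_d = 301, so ω_n = √(σ²+ω_d²) = 316 rad/s and ζ = σ/ω_n = 0.302.
%OS = 100 e^{−πζ/√(1−ζ²)} with ζ = 0.302 gives 36.9%.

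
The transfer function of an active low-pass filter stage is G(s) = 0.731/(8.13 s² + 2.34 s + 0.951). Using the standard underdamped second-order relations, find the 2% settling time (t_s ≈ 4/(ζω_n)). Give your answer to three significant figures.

t_s ≈ 27.8 s

Dividing through by 8.13: denominator becomes s² + 0.2878 s + 0.1170.
So ω_n = √0.1170 = 0.342 rad/s and ζ = 0.2878/(2·0.342) = 0.421.
t_s ≈ 4/(ζω_n) = 27.8 s.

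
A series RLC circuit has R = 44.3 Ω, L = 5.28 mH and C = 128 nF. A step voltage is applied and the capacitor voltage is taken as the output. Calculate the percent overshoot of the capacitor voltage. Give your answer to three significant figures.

For a series RLC circuit (capacitor voltage as output), ω_n = 1/√(LC) = 1/√(5.28 mH · 128 nF) = 38500 rad/s.
ζ = (R/2)·√(C/L) = (44.3/2)·√(128 nF/5.28 mH) = 0.109.
Overshoot: exp(−π·0.109/√(1−0.109²)) = 0.708, i.e. 70.8%.

%OS ≈ 70.8%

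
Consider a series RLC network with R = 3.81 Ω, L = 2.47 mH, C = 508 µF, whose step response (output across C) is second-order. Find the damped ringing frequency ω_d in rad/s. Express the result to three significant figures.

ω_d ≈ 450 rad/s

For a series RLC circuit (capacitor voltage as output), ω_n = 1/√(LC) = 1/√(2.47 mH · 508 µF) = 893 rad/s.
ζ = (R/2)·√(C/L) = (3.81/2)·√(508 µF/2.47 mH) = 0.864.
ω_d = 893·√(1 − 0.864²) = 450 rad/s.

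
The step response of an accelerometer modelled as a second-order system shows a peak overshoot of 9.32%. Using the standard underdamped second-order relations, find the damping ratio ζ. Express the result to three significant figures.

ζ ≈ 0.603

ζ = −ln(OS)/√(π² + (ln OS)²). With OS = 0.0932, ln OS = −2.373 and ζ = 2.373/3.937 = 0.603.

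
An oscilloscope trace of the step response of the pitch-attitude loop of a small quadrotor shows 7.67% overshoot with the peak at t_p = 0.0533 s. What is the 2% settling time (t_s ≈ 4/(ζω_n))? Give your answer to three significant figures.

From the overshoot, ζ = −ln(OS)/√(π²+ln²(OS)) = 0.633.
t_p = π/ω_d ⇒ ω_d = 58.9 rad/s; then ω_n = ω_d/√(1−ζ²) = 76.1 rad/s.
t_s ≈ 4/(ζω_n) = 4/(0.633·76.1) = 0.0830 s.

t_s ≈ 0.0830 s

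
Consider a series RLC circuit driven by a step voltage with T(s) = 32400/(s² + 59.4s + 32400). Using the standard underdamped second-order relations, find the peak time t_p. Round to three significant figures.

Matching coefficients with s² + 2ζω_n s + ω_n² gives ω_n² = 32400 ⇒ ω_n = 180 rad/s, and ζ = 59.4/(2ω_n) = 0.165.
ω_d = ω_n√(1−ζ²) = 178 rad/s. Then t_p = π/ω_d = 0.0177 s.

t_p ≈ 0.0177 s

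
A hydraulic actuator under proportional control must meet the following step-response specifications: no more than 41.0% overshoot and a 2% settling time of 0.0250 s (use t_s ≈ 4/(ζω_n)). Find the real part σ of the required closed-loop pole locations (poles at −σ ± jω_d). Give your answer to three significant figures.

σ ≈ 160

The settling-time spec alone fixes σ = ζω_n = 4/t_s = 4/0.0250 = 160.
(Overshoot then fixes ζ = 0.273 and hence ω_d = σ·√(1−ζ²)/ζ = 564 rad/s.)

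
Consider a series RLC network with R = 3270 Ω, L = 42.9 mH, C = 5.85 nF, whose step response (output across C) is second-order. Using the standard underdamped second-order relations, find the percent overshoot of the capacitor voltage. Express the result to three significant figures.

%OS ≈ 9.26%

For a series RLC circuit (capacitor voltage as output), ω_n = 1/√(LC) = 1/√(42.9 mH · 5.85 nF) = 63100 rad/s.
ζ = (R/2)·√(C/L) = (3270/2)·√(5.85 nF/42.9 mH) = 0.604.
%OS = 100·exp(−πζ/√(1−ζ²)) = 9.26%.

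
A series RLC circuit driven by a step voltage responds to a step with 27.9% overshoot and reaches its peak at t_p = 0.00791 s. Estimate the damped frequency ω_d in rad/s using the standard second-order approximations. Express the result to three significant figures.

ω_d ≈ 397 rad/s

t_p = π/ω_d, so ω_d = π/0.00791 = 397 rad/s.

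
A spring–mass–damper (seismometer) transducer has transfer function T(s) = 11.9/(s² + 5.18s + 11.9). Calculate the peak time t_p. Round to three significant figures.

Comparing the denominator to s² + 2ζω_n s + ω_n²: ω_n = √11.9 = 3.45 rad/s, and 2ζω_n = 5.18 so ζ = 5.18/(2·3.45) = 0.751.
ω_d = 3.45·√(1 − 0.751²) = 2.28 rad/s. Then t_p = π/ω_d = 1.38 s.

t_p ≈ 1.38 s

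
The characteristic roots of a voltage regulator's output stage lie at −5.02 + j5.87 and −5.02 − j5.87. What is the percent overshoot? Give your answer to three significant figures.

%OS ≈ 6.81%

With σ = 5.02, ω_d = 5.87: ω_n = √(σ²+ω_d²) = 7.72 rad/s, ζ = σ/ω_n = 0.650.
%OS = 100·exp(−πζ/√(1−ζ²)) = 6.81%.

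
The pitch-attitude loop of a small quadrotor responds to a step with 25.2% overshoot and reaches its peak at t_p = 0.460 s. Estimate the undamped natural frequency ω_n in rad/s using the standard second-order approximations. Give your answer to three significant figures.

ω_n ≈ 7.46 rad/s

The overshoot fixes ζ = −ln(OS)/√(π²+ln²(OS)) = 0.402.
t_p = π/ω_d ⇒ ω_d = 6.83 rad/s; then ω_n = ω_d/√(1−ζ²) = 7.46 rad/s.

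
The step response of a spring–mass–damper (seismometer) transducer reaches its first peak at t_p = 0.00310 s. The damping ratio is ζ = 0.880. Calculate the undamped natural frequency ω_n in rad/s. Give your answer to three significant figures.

Peak time t_p = π/ω_d, so ω_d = π/t_p = π/0.00310 = 1010 rad/s.
ω_n = ω_d/√(1−ζ²) = 1010/√0.226 = 2130 rad/s.

ω_n ≈ 2130 rad/s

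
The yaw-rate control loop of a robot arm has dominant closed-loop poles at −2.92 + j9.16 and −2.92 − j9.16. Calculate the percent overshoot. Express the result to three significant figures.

With σ = 2.92, ω_d = 9.16: ω_n = √(σ²+ω_d²) = 9.61 rad/s, ζ = σ/ω_n = 0.304.
%OS = 100 e^{−πζ/√(1−ζ²)} with ζ = 0.304 gives 36.7%.

%OS ≈ 36.7%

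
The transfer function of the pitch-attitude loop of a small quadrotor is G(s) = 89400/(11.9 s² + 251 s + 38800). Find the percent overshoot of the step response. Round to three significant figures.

%OS ≈ 55.4%

Dividing through by 11.9: denominator becomes s² + 21.09 s + 3261.
So ω_n = √3261 = 57.1 rad/s and ζ = 21.09/(2·57.1) = 0.185.
%OS = 100 e^{−πζ/√(1−ζ²)} with ζ = 0.185 gives 55.4%.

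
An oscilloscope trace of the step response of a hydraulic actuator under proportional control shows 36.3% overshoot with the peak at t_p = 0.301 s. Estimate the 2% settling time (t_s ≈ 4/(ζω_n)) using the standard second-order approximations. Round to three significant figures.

t_s ≈ 1.19 s

ζ from %OS: ζ = |ln 0.363|/√(π²+ln²0.363) = 0.307.
t_p = π/ω_d ⇒ ω_d = 10.4 rad/s; then ω_n = ω_d/√(1−ζ²) = 11.0 rad/s.
t_s ≈ 4/(ζω_n) = 4/(0.307·11.0) = 1.19 s.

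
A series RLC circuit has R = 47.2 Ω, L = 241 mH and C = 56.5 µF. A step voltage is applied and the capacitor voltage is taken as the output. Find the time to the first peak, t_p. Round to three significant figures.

For a series RLC circuit (capacitor voltage as output), ω_n = 1/√(LC) = 1/√(241 mH · 56.5 µF) = 271 rad/s.
ζ = (R/2)·√(C/L) = (47.2/2)·√(56.5 µF/241 mH) = 0.361.
ω_d = 271·√(1 − 0.361²) = 253 rad/s. t_p = π/ω_d = 0.0124 s.

t_p ≈ 0.0124 s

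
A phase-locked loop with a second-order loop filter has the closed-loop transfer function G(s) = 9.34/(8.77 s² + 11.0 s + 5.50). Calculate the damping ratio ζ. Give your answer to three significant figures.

Dividing through by 8.77: denominator becomes s² + 1.254 s + 0.6271.
So ω_n = √0.6271 = 0.792 rad/s and ζ = 1.254/(2·0.792) = 0.792.

ζ ≈ 0.792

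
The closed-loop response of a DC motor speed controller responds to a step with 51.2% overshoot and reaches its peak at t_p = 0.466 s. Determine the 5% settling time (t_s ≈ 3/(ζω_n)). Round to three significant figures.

t_s ≈ 2.09 s

From the overshoot, ζ = −ln(OS)/√(π²+ln²(OS)) = 0.208.
t_p = π/ω_d ⇒ ω_d = 6.74 rad/s; then ω_n = ω_d/√(1−ζ²) = 6.89 rad/s.
t_s ≈ 3/(ζω_n) = 3/(0.208·6.89) = 2.09 s.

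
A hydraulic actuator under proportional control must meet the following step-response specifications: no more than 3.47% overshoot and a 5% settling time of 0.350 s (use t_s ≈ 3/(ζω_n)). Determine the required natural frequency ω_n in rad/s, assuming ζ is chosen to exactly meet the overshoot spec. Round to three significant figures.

ω_n ≈ 11.7 rad/s

From %OS = 100·exp(−πζ/√(1−ζ²)), invert to get ζ = −ln(OS)/√(π² + ln²(OS)) with OS = 0.0347.
−ln 0.0347 = 3.361, so ζ = 3.361/√(π² + 11.30) = 0.731.
Then ω_n = 3/(ζ t_s) = 3/(0.731 × 0.350) = 11.7 rad/s.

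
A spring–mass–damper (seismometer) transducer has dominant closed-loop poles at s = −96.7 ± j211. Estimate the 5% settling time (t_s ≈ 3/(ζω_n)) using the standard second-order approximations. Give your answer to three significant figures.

t_s ≈ 0.0310 s

For poles at −σ ± jω_d, ζω_n = σ = 96.7, so t_s ≈ 3/σ = 0.0310 s.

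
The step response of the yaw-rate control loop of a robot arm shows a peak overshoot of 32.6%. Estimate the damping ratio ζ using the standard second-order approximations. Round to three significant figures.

From %OS = 100·exp(−πζ/√(1−ζ²)), invert to get ζ = −ln(OS)/√(π² + ln²(OS)) with OS = 0.326.
−ln 0.326 = 1.121, so ζ = 1.121/√(π² + 1.256) = 0.336.

ζ ≈ 0.336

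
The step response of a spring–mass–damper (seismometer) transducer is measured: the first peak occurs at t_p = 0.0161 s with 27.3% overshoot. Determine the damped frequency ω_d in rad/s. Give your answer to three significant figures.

t_p = π/ω_d, so ω_d = π/0.0161 = 195 rad/s.

ω_d ≈ 195 rad/s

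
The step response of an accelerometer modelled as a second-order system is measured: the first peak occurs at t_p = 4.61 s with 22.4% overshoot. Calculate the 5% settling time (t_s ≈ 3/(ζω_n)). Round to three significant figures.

t_s ≈ 9.24 s

ζ from %OS: ζ = |ln 0.224|/√(π²+ln²0.224) = 0.430.
From t_p = π/ω_d, ω_d = π/4.61 = 0.681 rad/s, so ω_n = ω_d/√(1−ζ²) = 0.755 rad/s.
t_s ≈ 3/(ζω_n) = 3/(0.430·0.755) = 9.24 s.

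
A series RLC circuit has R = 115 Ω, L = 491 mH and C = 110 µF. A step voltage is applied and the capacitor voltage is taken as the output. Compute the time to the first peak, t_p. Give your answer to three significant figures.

For a series RLC circuit (capacitor voltage as output), ω_n = 1/√(LC) = 1/√(491 mH · 110 µF) = 136 rad/s.
ζ = (R/2)·√(C/L) = (115/2)·√(110 µF/491 mH) = 0.861.
The damped frequency ω_d = ω_n√(1−ζ²) = 69.3 rad/s. t_p = π/ω_d = 0.0453 s.

t_p ≈ 0.0453 s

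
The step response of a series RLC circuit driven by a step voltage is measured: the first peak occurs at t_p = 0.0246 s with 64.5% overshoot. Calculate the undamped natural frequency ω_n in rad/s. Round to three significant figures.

ω_n ≈ 129 rad/s

From the overshoot, ζ = −ln(OS)/√(π²+ln²(OS)) = 0.138.
From t_p = π/ω_d, ω_d = π/0.0246 = 128 rad/s, so ω_n = ω_d/√(1−ζ²) = 129 rad/s.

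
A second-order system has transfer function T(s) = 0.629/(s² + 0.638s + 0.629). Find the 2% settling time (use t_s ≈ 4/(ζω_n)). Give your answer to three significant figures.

Matching coefficients with s² + 2ζω_n s + ω_n² gives ω_n² = 0.629 ⇒ ω_n = 0.793 rad/s, and ζ = 0.638/(2ω_n) = 0.402.
t_s ≈ 4/(ζω_n) = 4/(0.402·0.793) = 12.5 s.

t_s ≈ 12.5 s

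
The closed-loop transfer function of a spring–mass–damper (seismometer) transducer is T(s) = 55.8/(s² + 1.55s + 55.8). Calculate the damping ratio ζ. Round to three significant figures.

ζ ≈ 0.104

Matching coefficients with s² + 2ζω_n s + ω_n² gives ω_n² = 55.8 ⇒ ω_n = 7.47 rad/s, and ζ = 1.55/(2ω_n) = 0.104.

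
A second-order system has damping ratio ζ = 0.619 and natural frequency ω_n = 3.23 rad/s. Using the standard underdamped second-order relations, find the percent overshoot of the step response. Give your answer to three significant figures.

For an underdamped second-order system, %OS = 100·exp(−πζ/√(1−ζ²)).
πζ/√(1−ζ²) = π·0.619/√(1−0.383) = 2.476, so %OS = 100·e^(−2.476) = 8.41%.

%OS ≈ 8.41%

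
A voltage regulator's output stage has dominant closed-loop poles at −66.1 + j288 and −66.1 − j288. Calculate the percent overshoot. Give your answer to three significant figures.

With σ = 66.1, ω_d = 288: ω_n = √(σ²+ω_d²) = 295 rad/s, ζ = σ/ω_n = 0.224.
Overshoot: exp(−π·0.224/√(1−0.224²)) = 0.486, i.e. 48.6%.

%OS ≈ 48.6%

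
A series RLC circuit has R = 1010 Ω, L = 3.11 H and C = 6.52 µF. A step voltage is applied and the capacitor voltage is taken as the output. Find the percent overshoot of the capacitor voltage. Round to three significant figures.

%OS ≈ 3.45%

For a series RLC circuit (capacitor voltage as output), ω_n = 1/√(LC) = 1/√(3.11 H · 6.52 µF) = 222 rad/s.
ζ = (R/2)·√(C/L) = (1010/2)·√(6.52 µF/3.11 H) = 0.731.
%OS = 100·exp(−πζ/√(1−ζ²)) = 3.45%.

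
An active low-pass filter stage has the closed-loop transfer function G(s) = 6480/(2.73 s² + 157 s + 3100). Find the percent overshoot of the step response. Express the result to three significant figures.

Dividing through by 2.73: denominator becomes s² + 57.51 s + 1136.
So ω_n = √1136 = 33.7 rad/s and ζ = 57.51/(2·33.7) = 0.853.
Overshoot: exp(−π·0.853/√(1−0.853²)) = 0.00585, i.e. 0.585%.

%OS ≈ 0.585%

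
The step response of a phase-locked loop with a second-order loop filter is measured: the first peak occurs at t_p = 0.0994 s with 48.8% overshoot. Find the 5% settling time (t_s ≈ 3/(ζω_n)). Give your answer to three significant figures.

ζ from %OS: ζ = |ln 0.488|/√(π²+ln²0.488) = 0.223.
t_p = π/ω_d ⇒ ω_d = 31.6 rad/s; then ω_n = ω_d/√(1−ζ²) = 32.4 rad/s.
t_s ≈ 3/(ζω_n) = 3/(0.223·32.4) = 0.416 s.

t_s ≈ 0.416 s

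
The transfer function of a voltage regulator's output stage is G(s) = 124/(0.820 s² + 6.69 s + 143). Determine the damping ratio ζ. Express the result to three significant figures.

Dividing through by 0.820: denominator becomes s² + 8.159 s + 174.4.
So ω_n = √174.4 = 13.2 rad/s and ζ = 8.159/(2·13.2) = 0.309.

ζ ≈ 0.309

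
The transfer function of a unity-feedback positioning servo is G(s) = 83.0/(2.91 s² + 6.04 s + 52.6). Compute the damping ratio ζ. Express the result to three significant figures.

Dividing through by 2.91: denominator becomes s² + 2.076 s + 18.08.
So ω_n = √18.08 = 4.25 rad/s and ζ = 2.076/(2·4.25) = 0.244.

ζ ≈ 0.244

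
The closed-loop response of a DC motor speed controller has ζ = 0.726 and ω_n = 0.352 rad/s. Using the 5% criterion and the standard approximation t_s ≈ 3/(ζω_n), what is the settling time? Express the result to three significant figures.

t_s ≈ 11.7 s

t_s ≈ 3/(ζω_n) = 3/(0.726 × 0.352) = 11.7 s.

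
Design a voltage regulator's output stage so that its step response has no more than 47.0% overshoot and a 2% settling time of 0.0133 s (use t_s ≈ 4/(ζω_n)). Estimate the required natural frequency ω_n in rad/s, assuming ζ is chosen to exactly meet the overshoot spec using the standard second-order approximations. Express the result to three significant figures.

Inverting the overshoot relation: ζ = |ln 0.470|/√(π² + ln²0.470) = 0.234.
Then ω_n = 4/(ζ t_s) = 4/(0.234 × 0.0133) = 1290 rad/s.

ω_n ≈ 1290 rad/s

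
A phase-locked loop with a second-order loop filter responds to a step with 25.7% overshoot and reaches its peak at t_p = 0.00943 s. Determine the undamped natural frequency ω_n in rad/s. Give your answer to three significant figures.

The overshoot fixes ζ = −ln(OS)/√(π²+ln²(OS)) = 0.397.
From t_p = π/ω_d, ω_d = π/0.00943 = 333 rad/s, so ω_n = ω_d/√(1−ζ²) = 363 rad/s.

ω_n ≈ 363 rad/s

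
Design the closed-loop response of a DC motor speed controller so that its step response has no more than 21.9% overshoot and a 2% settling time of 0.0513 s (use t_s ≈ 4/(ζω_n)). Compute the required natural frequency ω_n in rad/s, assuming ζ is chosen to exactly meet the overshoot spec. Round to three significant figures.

Inverting the overshoot relation: ζ = |ln 0.219|/√(π² + ln²0.219) = 0.435.
From t_s ≈ 4/(ζω_n): ω_n = 4/(ζ·t_s) = 4/(0.435·0.0513) = 179 rad/s.

ω_n ≈ 179 rad/s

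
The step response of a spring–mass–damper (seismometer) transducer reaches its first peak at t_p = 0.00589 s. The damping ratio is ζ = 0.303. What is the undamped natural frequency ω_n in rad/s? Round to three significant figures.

ω_n ≈ 560 rad/s

Peak time t_p = π/ω_d, so ω_d = π/t_p = π/0.00589 = 533 rad/s.
ω_n = ω_d/√(1−ζ²) = 533/√0.908 = 560 rad/s.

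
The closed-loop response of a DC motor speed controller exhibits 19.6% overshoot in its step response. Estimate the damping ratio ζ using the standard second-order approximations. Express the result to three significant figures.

ζ ≈ 0.460

From %OS = 100·exp(−πζ/√(1−ζ²)), invert to get ζ = −ln(OS)/√(π² + ln²(OS)) with OS = 0.196.
−ln 0.196 = 1.630, so ζ = 1.630/√(π² + 2.656) = 0.460.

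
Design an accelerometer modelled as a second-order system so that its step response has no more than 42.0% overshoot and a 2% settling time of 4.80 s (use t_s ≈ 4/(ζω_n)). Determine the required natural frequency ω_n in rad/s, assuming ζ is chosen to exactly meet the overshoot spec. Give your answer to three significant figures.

ω_n ≈ 3.13 rad/s

ζ = −ln(OS)/√(π² + (ln OS)²). With OS = 0.420, ln OS = −0.8675 and ζ = 0.8675/3.259 = 0.266.
Then ω_n = 4/(ζ t_s) = 4/(0.266 × 4.80) = 3.13 rad/s.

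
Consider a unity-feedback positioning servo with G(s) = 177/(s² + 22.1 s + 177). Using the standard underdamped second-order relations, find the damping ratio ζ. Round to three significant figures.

ζ ≈ 0.831

Matching coefficients with s² + 2ζω_n s + ω_n² gives ω_n² = 177 ⇒ ω_n = 13.3 rad/s, and ζ = 22.1/(2ω_n) = 0.831.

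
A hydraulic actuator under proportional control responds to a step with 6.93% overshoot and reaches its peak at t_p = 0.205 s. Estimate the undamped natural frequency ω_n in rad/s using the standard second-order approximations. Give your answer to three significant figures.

ω_n ≈ 20.1 rad/s

The overshoot fixes ζ = −ln(OS)/√(π²+ln²(OS)) = 0.648.
t_p = π/ω_d ⇒ ω_d = 15.3 rad/s; then ω_n = ω_d/√(1−ζ²) = 20.1 rad/s.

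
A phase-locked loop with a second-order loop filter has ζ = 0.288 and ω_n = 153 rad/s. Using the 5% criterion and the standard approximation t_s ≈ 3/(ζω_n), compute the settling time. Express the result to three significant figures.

t_s ≈ 3/(ζω_n) = 3/(0.288 × 153) = 0.0681 s.

t_s ≈ 0.0681 s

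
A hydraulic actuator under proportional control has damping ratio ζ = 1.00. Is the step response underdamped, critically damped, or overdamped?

Since ζ = 1, the system is critically damped.

critically damped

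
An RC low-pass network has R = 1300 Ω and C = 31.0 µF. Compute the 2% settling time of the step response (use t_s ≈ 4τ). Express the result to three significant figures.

τ = RC = 1300 × 31.0 µF = 0.0403 s.
t_s ≈ 4τ = 0.161 s.

t_s ≈ 0.161 s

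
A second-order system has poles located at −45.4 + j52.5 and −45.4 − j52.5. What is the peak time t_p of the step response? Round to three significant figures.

t_p ≈ 0.0598 s

t_p = π/ω_d with ω_d = 52.5 (the imaginary part), so t_p = 0.0598 s.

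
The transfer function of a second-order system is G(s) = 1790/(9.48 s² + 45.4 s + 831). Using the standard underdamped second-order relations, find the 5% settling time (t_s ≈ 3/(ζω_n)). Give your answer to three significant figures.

t_s ≈ 1.25 s

Dividing through by 9.48: denominator becomes s² + 4.789 s + 87.66.
So ω_n = √87.66 = 9.36 rad/s and ζ = 4.789/(2·9.36) = 0.256.
t_s ≈ 3/(ζω_n) = 1.25 s.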